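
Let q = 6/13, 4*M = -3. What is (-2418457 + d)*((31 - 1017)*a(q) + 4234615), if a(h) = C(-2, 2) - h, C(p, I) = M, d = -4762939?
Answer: -395447337382202/13 ≈ -3.0419e+13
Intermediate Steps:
M = -¾ (M = (¼)*(-3) = -¾ ≈ -0.75000)
C(p, I) = -¾
q = 6/13 (q = 6*(1/13) = 6/13 ≈ 0.46154)
a(h) = -¾ - h
(-2418457 + d)*((31 - 1017)*a(q) + 4234615) = (-2418457 - 4762939)*((31 - 1017)*(-¾ - 1*6/13) + 4234615) = -7181396*(-986*(-¾ - 6/13) + 4234615) = -7181396*(-986*(-63/52) + 4234615) = -7181396*(31059/26 + 4234615) = -7181396*110131049/26 = -395447337382202/13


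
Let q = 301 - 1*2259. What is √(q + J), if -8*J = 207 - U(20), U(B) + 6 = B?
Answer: I*√31714/4 ≈ 44.521*I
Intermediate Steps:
U(B) = -6 + B
q = -1958 (q = 301 - 2259 = -1958)
J = -193/8 (J = -(207 - (-6 + 20))/8 = -(207 - 1*14)/8 = -(207 - 14)/8 = -⅛*193 = -193/8 ≈ -24.125)
√(q + J) = √(-1958 - 193/8) = √(-15857/8) = I*√31714/4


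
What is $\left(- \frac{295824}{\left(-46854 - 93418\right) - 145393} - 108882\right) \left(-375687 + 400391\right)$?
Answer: $- \frac{768380387361024}{285665} \approx -2.6898 \cdot 10^{9}$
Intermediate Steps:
$\left(- \frac{295824}{\left(-46854 - 93418\right) - 145393} - 108882\right) \left(-375687 + 400391\right) = \left(- \frac{295824}{\left(-46854 - 93418\right) - 145393} - 108882\right) 24704 = \left(- \frac{295824}{-140272 - 145393} - 108882\right) 24704 = \left(- \frac{295824}{-285665} - 108882\right) 24704 = \left(\left(-295824\right) \left(- \frac{1}{285665}\right) - 108882\right) 24704 = \left(\frac{295824}{285665} - 108882\right) 24704 = \left(- \frac{31103480706}{285665}\right) 24704 = - \frac{768380387361024}{285665}$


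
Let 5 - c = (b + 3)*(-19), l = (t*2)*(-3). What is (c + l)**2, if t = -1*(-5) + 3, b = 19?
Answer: 140625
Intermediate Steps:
t = 8 (t = 5 + 3 = 8)
l = -48 (l = (8*2)*(-3) = 16*(-3) = -48)
c = 423 (c = 5 - (19 + 3)*(-19) = 5 - 22*(-19) = 5 - 1*(-418) = 5 + 418 = 423)
(c + l)**2 = (423 - 48)**2 = 375**2 = 140625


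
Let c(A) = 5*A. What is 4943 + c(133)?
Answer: 5608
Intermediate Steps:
4943 + c(133) = 4943 + 5*133 = 4943 + 665 = 5608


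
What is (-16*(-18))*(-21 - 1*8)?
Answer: -8352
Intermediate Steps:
(-16*(-18))*(-21 - 1*8) = 288*(-21 - 8) = 288*(-29) = -8352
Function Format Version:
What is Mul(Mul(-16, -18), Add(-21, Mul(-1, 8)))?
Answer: -8352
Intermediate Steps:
Mul(Mul(-16, -18), Add(-21, Mul(-1, 8))) = Mul(288, Add(-21, -8)) = Mul(288, -29) = -8352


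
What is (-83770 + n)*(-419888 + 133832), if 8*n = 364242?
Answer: 10938709926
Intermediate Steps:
n = 182121/4 (n = (⅛)*364242 = 182121/4 ≈ 45530.)
(-83770 + n)*(-419888 + 133832) = (-83770 + 182121/4)*(-419888 + 133832) = -152959/4*(-286056) = 10938709926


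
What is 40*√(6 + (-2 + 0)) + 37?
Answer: 117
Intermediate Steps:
40*√(6 + (-2 + 0)) + 37 = 40*√(6 - 2) + 37 = 40*√4 + 37 = 40*2 + 37 = 80 + 37 = 117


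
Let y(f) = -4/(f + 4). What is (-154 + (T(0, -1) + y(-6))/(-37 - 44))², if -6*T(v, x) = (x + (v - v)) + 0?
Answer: 5603570449/236196 ≈ 23724.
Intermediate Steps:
y(f) = -4/(4 + f)
T(v, x) = -x/6 (T(v, x) = -((x + (v - v)) + 0)/6 = -((x + 0) + 0)/6 = -(x + 0)/6 = -x/6)
(-154 + (T(0, -1) + y(-6))/(-37 - 44))² = (-154 + (-⅙*(-1) - 4/(4 - 6))/(-37 - 44))² = (-154 + (⅙ - 4/(-2))/(-81))² = (-154 + (⅙ - 4*(-½))*(-1/81))² = (-154 + (⅙ + 2)*(-1/81))² = (-154 + (13/6)*(-1/81))² = (-154 - 13/486)² = (-74857/486)² = 5603570449/236196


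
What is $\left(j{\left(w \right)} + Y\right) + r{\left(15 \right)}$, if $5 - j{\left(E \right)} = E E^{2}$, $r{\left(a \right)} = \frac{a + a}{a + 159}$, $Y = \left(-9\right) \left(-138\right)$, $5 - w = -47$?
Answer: $- \frac{4041464}{29} \approx -1.3936 \cdot 10^{5}$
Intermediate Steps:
$w = 52$ ($w = 5 - -47 = 5 + 47 = 52$)
$Y = 1242$
$r{\left(a \right)} = \frac{2 a}{159 + a}$
$j{\left(E \right)} = 5 - E^{3}$ ($j{\left(E \right)} = 5 - E E^{2} = 5 - E^{3}$)
$\left(j{\left(w \right)} + Y\right) + r{\left(15 \right)} = \left(\left(5 - 52^{3}\right) + 1242\right) + 2 \cdot 15 \frac{1}{159 + 15} = \left(\left(5 - 140608\right) + 1242\right) + 2 \cdot 15 \cdot \frac{1}{174} = \left(-140603 + 1242\right) + \frac{5}{29} = -139361 + \frac{5}{29} = - \frac{4041464}{29}$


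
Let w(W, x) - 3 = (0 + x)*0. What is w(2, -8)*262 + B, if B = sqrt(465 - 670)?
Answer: 786 + I*sqrt(205) ≈ 786.0 + 14.318*I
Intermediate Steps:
B = I*sqrt(205) (B = sqrt(-205) = I*sqrt(205) ≈ 14.318*I)
w(W, x) = 3 (w(W, x) = 3 + (0 + x)*0 = 3 + x*0 = 3 + 0 = 3)
w(2, -8)*262 + B = 3*262 + I*sqrt(205) = 786 + I*sqrt(205)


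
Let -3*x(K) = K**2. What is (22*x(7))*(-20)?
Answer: 21560/3 ≈ 7186.7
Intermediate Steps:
x(K) = -K**2/3
(22*x(7))*(-20) = (22*(-1/3*7**2))*(-20) = (22*(-1/3*49))*(-20) = (22*(-49/3))*(-20) = -1078/3*(-20) = 21560/3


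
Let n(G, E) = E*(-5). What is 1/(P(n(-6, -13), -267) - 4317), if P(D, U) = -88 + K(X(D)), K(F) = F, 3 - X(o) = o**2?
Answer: -1/8627 ≈ -0.00011592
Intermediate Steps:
X(o) = 3 - o**2
n(G, E) = -5*E
P(D, U) = -85 - D**2 (P(D, U) = -88 + (3 - D**2) = -85 - D**2)
1/(P(n(-6, -13), -267) - 4317) = 1/((-85 - (-5*(-13))**2) - 4317) = 1/((-85 - 1*65**2) - 4317) = 1/((-85 - 1*4225) - 4317) = 1/((-85 - 4225) - 4317) = 1/(-4310 - 4317) = 1/(-8627) = -1/8627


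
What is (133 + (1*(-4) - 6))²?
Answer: 15129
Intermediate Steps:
(133 + (1*(-4) - 6))² = (133 + (-4 - 6))² = (133 - 10)² = 123² = 15129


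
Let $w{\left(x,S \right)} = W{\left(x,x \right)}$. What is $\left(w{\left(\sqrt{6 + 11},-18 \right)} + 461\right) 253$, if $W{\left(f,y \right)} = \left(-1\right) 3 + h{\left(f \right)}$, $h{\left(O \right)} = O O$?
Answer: $120175$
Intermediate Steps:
$h{\left(O \right)} = O^{2}$
$W{\left(f,y \right)} = -3 + f^{2}$ ($W{\left(f,y \right)} = \left(-1\right) 3 + f^{2} = -3 + f^{2}$)
$w{\left(x,S \right)} = -3 + x^{2}$
$\left(w{\left(\sqrt{6 + 11},-18 \right)} + 461\right) 253 = \left(\left(-3 + \left(\sqrt{6 + 11}\right)^{2}\right) + 461\right) 253 = \left(\left(-3 + \left(\sqrt{17}\right)^{2}\right) + 461\right) 253 = \left(\left(-3 + 17\right) + 461\right) 253 = \left(14 + 461\right) 253 = 475 \cdot 253 = 120175$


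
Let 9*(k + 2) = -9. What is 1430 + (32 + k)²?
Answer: 2271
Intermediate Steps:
k = -3 (k = -2 + (⅑)*(-9) = -2 - 1 = -3)
1430 + (32 + k)² = 1430 + (32 - 3)² = 1430 + 29² = 1430 + 841 = 2271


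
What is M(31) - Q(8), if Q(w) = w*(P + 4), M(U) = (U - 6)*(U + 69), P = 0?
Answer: 2468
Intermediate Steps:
M(U) = (-6 + U)*(69 + U)
Q(w) = 4*w (Q(w) = w*(0 + 4) = w*4 = 4*w)
M(31) - Q(8) = (-414 + 31**2 + 63*31) - 4*8 = (-414 + 961 + 1953) - 1*32 = 2500 - 32 = 2468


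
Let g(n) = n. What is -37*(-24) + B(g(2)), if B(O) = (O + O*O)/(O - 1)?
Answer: 894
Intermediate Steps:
B(O) = (O + O²)/(-1 + O)
-37*(-24) + B(g(2)) = -37*(-24) + 2*(1 + 2)/(-1 + 2) = 888 + 2*3/1 = 888 + 2*1*3 = 888 + 6 = 894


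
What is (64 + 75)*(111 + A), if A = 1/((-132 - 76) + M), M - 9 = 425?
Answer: 3487093/226 ≈ 15430.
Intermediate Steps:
M = 434 (M = 9 + 425 = 434)
A = 1/226 (A = 1/((-132 - 76) + 434) = 1/(-208 + 434) = 1/226 ≈ 0.0044248)
(64 + 75)*(111 + A) = (64 + 75)*(111 + 1/226) = 139*(25087/226) = 3487093/226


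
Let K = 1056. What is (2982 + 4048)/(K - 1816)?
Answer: -37/4 ≈ -9.2500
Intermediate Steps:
(2982 + 4048)/(K - 1816) = (2982 + 4048)/(1056 - 1816) = 7030/(-760) = 7030*(-1/760) = -37/4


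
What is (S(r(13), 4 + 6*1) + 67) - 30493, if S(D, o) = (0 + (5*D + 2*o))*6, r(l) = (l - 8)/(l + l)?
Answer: -393903/13 ≈ -30300.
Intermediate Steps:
r(l) = (-8 + l)/(2*l) (r(l) = (-8 + l)/((2*l)) = (-8 + l)*(1/(2*l)) = (-8 + l)/(2*l))
S(D, o) = 12*o + 30*D (S(D, o) = (0 + (2*o + 5*D))*6 = (2*o + 5*D)*6 = 12*o + 30*D)
(S(r(13), 4 + 6*1) + 67) - 30493 = ((12*(4 + 6*1) + 30*((½)*(-8 + 13)/13)) + 67) - 30493 = ((12*(4 + 6) + 30*((½)*(1/13)*5)) + 67) - 30493 = ((12*10 + 30*(5/26)) + 67) - 30493 = ((120 + 75/13) + 67) - 30493 = (1635/13 + 67) - 30493 = 2506/13 - 30493 = -393903/13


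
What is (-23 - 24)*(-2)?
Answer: 94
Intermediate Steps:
(-23 - 24)*(-2) = -47*(-2) = 94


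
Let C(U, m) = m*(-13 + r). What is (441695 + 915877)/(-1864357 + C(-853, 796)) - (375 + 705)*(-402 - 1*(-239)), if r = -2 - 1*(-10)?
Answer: 109633562636/622779 ≈ 1.7604e+5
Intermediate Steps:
r = 8 (r = -2 + 10 = 8)
C(U, m) = -5*m (C(U, m) = m*(-13 + 8) = m*(-5) = -5*m)
(441695 + 915877)/(-1864357 + C(-853, 796)) - (375 + 705)*(-402 - 1*(-239)) = (441695 + 915877)/(-1864357 - 5*796) - (375 + 705)*(-402 - 1*(-239)) = 1357572/(-1864357 - 3980) - 1080*(-402 + 239) = 1357572/(-1868337) - 1080*(-163) = 1357572*(-1/1868337) - 1*(-176040) = -452524/622779 + 176040 = 109633562636/622779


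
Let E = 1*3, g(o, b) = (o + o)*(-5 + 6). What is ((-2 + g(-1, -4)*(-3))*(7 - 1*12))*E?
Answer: -60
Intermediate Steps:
g(o, b) = 2*o (g(o, b) = (2*o)*1 = 2*o)
E = 3
((-2 + g(-1, -4)*(-3))*(7 - 1*12))*E = ((-2 + (2*(-1))*(-3))*(7 - 1*12))*3 = ((-2 - 2*(-3))*(7 - 12))*3 = ((-2 + 6)*(-5))*3 = (4*(-5))*3 = -20*3 = -60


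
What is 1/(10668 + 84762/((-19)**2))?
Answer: 361/3935910 ≈ 9.1720e-5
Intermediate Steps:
1/(10668 + 84762/((-19)**2)) = 1/(10668 + 84762/361) = 1/(3935910/361) = 361/3935910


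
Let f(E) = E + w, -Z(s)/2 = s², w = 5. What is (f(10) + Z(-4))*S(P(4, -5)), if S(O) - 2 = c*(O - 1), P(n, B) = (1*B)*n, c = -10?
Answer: -3604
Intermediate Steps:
P(n, B) = B*n
Z(s) = -2*s²
S(O) = 12 - 10*O (S(O) = 2 - 10*(O - 1) = 2 - 10*(-1 + O) = 2 + (10 - 10*O) = 12 - 10*O)
f(E) = 5 + E (f(E) = E + 5 = 5 + E)
(f(10) + Z(-4))*S(P(4, -5)) = ((5 + 10) - 2*(-4)²)*(12 - (-50)*4) = (15 - 2*16)*(12 - 10*(-20)) = (15 - 32)*(12 + 200) = -17*212 = -3604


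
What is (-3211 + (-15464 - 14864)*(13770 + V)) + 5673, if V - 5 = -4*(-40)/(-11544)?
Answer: -602835353374/1443 ≈ -4.1777e+8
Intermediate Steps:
V = 7195/1443 (V = 5 - 4*(-40)/(-11544) = 5 + 160*(-1/11544) = 5 - 20/1443 = 7195/1443 ≈ 4.9861)
(-3211 + (-15464 - 14864)*(13770 + V)) + 5673 = (-3211 + (-15464 - 14864)*(13770 + 7195/1443)) + 5673 = (-3211 - 30328*19877305/1443) + 5673 = (-3211 - 602838906040/1443) + 5673 = -602843539513/1443 + 5673 = -602835353374/1443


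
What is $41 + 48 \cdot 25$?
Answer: $1241$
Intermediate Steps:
$41 + 48 \cdot 25 = 41 + 1200 = 1241$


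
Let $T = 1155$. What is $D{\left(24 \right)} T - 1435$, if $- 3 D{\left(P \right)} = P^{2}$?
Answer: $-223195$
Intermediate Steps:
$D{\left(P \right)} = - \frac{P^{2}}{3}$
$D{\left(24 \right)} T - 1435 = - \frac{24^{2}}{3} \cdot 1155 - 1435 = \left(- \frac{1}{3}\right) 576 \cdot 1155 - 1435 = \left(-192\right) 1155 - 1435 = -221760 - 1435 = -223195$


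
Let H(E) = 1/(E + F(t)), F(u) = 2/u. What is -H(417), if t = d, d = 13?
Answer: -13/5423 ≈ -0.0023972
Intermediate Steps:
t = 13
H(E) = 1/(2/13 + E) (H(E) = 1/(E + 2/13) = 1/(2/13 + E))
-H(417) = -13/(2 + 13*417) = -13/(2 + 5421) = -13/5423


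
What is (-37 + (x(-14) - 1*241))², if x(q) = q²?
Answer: 6724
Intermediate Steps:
(-37 + (x(-14) - 1*241))² = (-37 + ((-14)² - 1*241))² = (-37 + (196 - 241))² = (-37 - 45)² = (-82)² = 6724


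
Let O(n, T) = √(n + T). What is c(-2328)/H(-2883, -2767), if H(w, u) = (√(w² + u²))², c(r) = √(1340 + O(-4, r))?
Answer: √(1340 + 2*I*√583)/15967978 ≈ 2.2928e-6 + 4.1301e-8*I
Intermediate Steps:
O(n, T) = √(T + n)
c(r) = √(1340 + √(-4 + r)) (c(r) = √(1340 + √(r - 4)) = √(1340 + √(-4 + r)))
H(w, u) = u² + w² (H(w, u) = (√(u² + w²))² = u² + w²)
c(-2328)/H(-2883, -2767) = √(1340 + √(-4 - 2328))/((-2767)² + (-2883)²) = √(1340 + √(-2332))/(7656289 + 8311689) = √(1340 + 2*I*√583)/15967978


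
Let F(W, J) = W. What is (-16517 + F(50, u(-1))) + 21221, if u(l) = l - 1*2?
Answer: 4754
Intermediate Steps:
u(l) = -2 + l (u(l) = l - 2 = -2 + l)
(-16517 + F(50, u(-1))) + 21221 = (-16517 + 50) + 21221 = -16467 + 21221 = 4754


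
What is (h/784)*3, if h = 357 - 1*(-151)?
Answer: 381/196 ≈ 1.9439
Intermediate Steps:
h = 508 (h = 357 + 151 = 508)
(h/784)*3 = (508/784)*3 = (508*(1/784))*3 = (127/196)*3 = 381/196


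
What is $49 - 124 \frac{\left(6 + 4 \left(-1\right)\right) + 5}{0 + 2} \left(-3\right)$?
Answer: $1351$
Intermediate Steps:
$49 - 124 \frac{\left(6 + 4 \left(-1\right)\right) + 5}{0 + 2} \left(-3\right) = 49 - 124 \frac{\left(6 - 4\right) + 5}{2} \left(-3\right) = 49 - 124 \left(2 + 5\right) \frac{1}{2} \left(-3\right) = 49 - 124 \cdot 7 \cdot \frac{1}{2} \left(-3\right) = 49 - 124 \cdot \frac{7}{2} \left(-3\right) = 49 - -1302 = 49 + 1302 = 1351$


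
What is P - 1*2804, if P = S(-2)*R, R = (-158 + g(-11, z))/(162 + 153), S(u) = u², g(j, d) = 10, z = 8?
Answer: -883852/315 ≈ -2805.9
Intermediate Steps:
R = -148/315 (R = (-158 + 10)/(162 + 153) = -148/315 ≈ -0.46984)
P = -592/315 (P = (-2)²*(-148/315) = 4*(-148/315) = -592/315 ≈ -1.8794)
P - 1*2804 = -592/315 - 1*2804 = -592/315 - 2804 = -883852/315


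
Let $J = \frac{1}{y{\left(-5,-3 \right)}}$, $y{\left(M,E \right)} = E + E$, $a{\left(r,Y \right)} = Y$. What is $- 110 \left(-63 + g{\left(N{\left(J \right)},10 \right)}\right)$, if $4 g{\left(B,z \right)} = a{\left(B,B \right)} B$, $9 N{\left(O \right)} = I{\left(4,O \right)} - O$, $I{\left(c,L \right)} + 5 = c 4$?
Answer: $\frac{40168865}{5832} \approx 6887.7$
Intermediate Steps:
$y{\left(M,E \right)} = 2 E$
$I{\left(c,L \right)} = -5 + 4 c$ ($I{\left(c,L \right)} = -5 + c 4 = -5 + 4 c$)
$J = - \frac{1}{6}$ ($J = \frac{1}{2 \left(-3\right)} = \frac{1}{-6} = - \frac{1}{6} \approx -0.16667$)
$N{\left(O \right)} = \frac{11}{9} - \frac{O}{9}$ ($N{\left(O \right)} = \frac{\left(-5 + 4 \cdot 4\right) - O}{9} = \frac{\left(-5 + 16\right) - O}{9} = \frac{11 - O}{9} = \frac{11}{9} - \frac{O}{9}$)
$g{\left(B,z \right)} = \frac{B^{2}}{4}$ ($g{\left(B,z \right)} = \frac{B B}{4} = \frac{B^{2}}{4}$)
$- 110 \left(-63 + g{\left(N{\left(J \right)},10 \right)}\right) = - 110 \left(-63 + \frac{\left(\frac{11}{9} - - \frac{1}{54}\right)^{2}}{4}\right) = - 110 \left(-63 + \frac{\left(\frac{11}{9} + \frac{1}{54}\right)^{2}}{4}\right) = - 110 \left(-63 + \frac{\left(\frac{67}{54}\right)^{2}}{4}\right) = - 110 \left(-63 + \frac{1}{4} \cdot \frac{4489}{2916}\right) = - 110 \left(-63 + \frac{4489}{11664}\right) = \left(-110\right) \left(- \frac{730343}{11664}\right) = \frac{40168865}{5832}$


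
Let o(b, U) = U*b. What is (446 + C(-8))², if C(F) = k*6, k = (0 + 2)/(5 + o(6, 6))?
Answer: 334816804/1681 ≈ 1.9918e+5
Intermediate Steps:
k = 2/41 (k = (0 + 2)/(5 + 6*6) = 2/(5 + 36) = 2/41 ≈ 0.048781)
C(F) = 12/41 (C(F) = (2/41)*6 = 12/41)
(446 + C(-8))² = (446 + 12/41)² = (18298/41)² = 334816804/1681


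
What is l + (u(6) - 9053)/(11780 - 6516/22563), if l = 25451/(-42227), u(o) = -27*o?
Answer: -1727140578071/1247036616072 ≈ -1.3850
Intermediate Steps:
l = -25451/42227 (l = 25451*(-1/42227) = -25451/42227 ≈ -0.60272)
l + (u(6) - 9053)/(11780 - 6516/22563) = -25451/42227 + (-27*6 - 9053)/(11780 - 6516/22563) = -25451/42227 + (-162 - 9053)/(11780 - 6516*1/22563) = -25451/42227 - 9215/(11780 - 724/2507) = -25451/42227 - 9215/29531736/2507 = -25451/42227 - 9215*2507/29531736 = -25451/42227 - 23102005/29531736 = -1727140578071/1247036616072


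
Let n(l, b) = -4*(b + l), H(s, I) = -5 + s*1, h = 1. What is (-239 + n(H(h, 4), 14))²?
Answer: 77841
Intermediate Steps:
H(s, I) = -5 + s
n(l, b) = -4*b - 4*l
(-239 + n(H(h, 4), 14))² = (-239 + (-4*14 - 4*(-5 + 1)))² = (-239 + (-56 - 4*(-4)))² = (-239 + (-56 + 16))² = (-239 - 40)² = (-279)² = 77841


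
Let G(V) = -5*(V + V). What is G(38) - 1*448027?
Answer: -448407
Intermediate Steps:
G(V) = -10*V
G(38) - 1*448027 = -10*38 - 1*448027 = -380 - 448027 = -448407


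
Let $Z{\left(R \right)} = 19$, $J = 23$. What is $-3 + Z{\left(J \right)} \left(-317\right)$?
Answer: $-6026$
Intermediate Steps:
$-3 + Z{\left(J \right)} \left(-317\right) = -3 + 19 \left(-317\right) = -3 - 6023 = -6026$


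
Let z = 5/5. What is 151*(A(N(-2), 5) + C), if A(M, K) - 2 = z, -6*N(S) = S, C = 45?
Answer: 7248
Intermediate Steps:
N(S) = -S/6
z = 1 (z = 5*(⅕) = 1)
A(M, K) = 3 (A(M, K) = 2 + 1 = 3)
151*(A(N(-2), 5) + C) = 151*(3 + 45) = 151*48 = 7248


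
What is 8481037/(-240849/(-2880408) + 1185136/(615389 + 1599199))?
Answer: 4508319252355543704/328921376725 ≈ 1.3706e+7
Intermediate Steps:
8481037/(-240849/(-2880408) + 1185136/(615389 + 1599199)) = 8481037/(-240849*(-1/2880408) + 1185136/2214588) = 8481037/(80283/960136 + 1185136*(1/2214588)) = 8481037/(80283/960136 + 296284/553647) = 8481037/(328921376725/531576415992) = 8481037*(531576415992/328921376725) = 4508319252355543704/328921376725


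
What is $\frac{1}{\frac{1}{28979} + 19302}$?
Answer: $\frac{28979}{559352659} \approx 5.1808 \cdot 10^{-5}$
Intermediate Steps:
$\frac{1}{\frac{1}{28979} + 19302} = \frac{1}{\frac{559352659}{28979}} = \frac{28979}{559352659}$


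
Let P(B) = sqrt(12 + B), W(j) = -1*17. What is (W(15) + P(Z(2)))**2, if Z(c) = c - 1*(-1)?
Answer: (17 - sqrt(15))**2 ≈ 172.32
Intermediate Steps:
W(j) = -17
Z(c) = 1 + c (Z(c) = c + 1 = 1 + c)
(W(15) + P(Z(2)))**2 = (-17 + sqrt(12 + (1 + 2)))**2 = (-17 + sqrt(12 + 3))**2 = (-17 + sqrt(15))**2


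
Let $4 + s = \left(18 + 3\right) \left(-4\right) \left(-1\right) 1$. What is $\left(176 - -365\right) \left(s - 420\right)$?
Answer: $-183940$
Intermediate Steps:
$s = 80$ ($s = -4 + \left(18 + 3\right) \left(-4\right) \left(-1\right) 1 = -4 + 21 \cdot 4 \cdot 1 = -4 + 21 \cdot 4 = -4 + 84 = 80$)
$\left(176 - -365\right) \left(s - 420\right) = \left(176 - -365\right) \left(80 - 420\right) = \left(176 + 365\right) \left(-340\right) = 541 \left(-340\right) = -183940$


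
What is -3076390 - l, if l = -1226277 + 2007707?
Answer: -3857820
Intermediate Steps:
l = 781430
-3076390 - l = -3076390 - 1*781430 = -3076390 - 781430 = -3857820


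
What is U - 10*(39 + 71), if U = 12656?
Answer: 11556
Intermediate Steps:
U - 10*(39 + 71) = 12656 - 10*(39 + 71) = 12656 - 10*110 = 12656 - 1100 = 11556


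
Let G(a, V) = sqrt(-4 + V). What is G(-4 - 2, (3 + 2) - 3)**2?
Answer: -2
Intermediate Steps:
G(-4 - 2, (3 + 2) - 3)**2 = (sqrt(-4 + ((3 + 2) - 3)))**2 = (sqrt(-4 + (5 - 3)))**2 = (sqrt(-4 + 2))**2 = (sqrt(-2))**2 = (I*sqrt(2))**2 = -2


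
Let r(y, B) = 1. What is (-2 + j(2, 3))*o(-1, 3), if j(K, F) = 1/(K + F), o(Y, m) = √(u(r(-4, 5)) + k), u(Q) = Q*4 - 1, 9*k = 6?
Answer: -3*√33/5 ≈ -3.4467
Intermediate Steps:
k = ⅔ (k = (⅑)*6 = ⅔ ≈ 0.66667)
u(Q) = -1 + 4*Q (u(Q) = 4*Q - 1 = -1 + 4*Q)
o(Y, m) = √33/3 (o(Y, m) = √((-1 + 4*1) + ⅔) = √((-1 + 4) + ⅔) = √(3 + ⅔) = √(11/3) = √33/3)
j(K, F) = 1/(F + K)
(-2 + j(2, 3))*o(-1, 3) = (-2 + 1/(3 + 2))*(√33/3) = (-2 + 1/5)*(√33/3) = (-2 + ⅕)*(√33/3) = -3*√33/5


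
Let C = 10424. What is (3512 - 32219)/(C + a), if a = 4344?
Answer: -28707/14768 ≈ -1.9439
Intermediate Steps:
(3512 - 32219)/(C + a) = (3512 - 32219)/(10424 + 4344) = -28707/14768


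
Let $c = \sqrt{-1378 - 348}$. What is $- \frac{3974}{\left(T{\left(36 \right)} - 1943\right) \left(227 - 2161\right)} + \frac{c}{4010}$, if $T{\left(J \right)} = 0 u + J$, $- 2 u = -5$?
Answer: $- \frac{1987}{1844069} + \frac{i \sqrt{1726}}{4010} \approx -0.0010775 + 0.01036 i$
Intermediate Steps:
$u = \frac{5}{2}$ ($u = \left(- \frac{1}{2}\right) \left(-5\right) = \frac{5}{2} \approx 2.5$)
$T{\left(J \right)} = J$ ($T{\left(J \right)} = 0 \cdot \frac{5}{2} + J = 0 + J = J$)
$c = i \sqrt{1726}$ ($c = \sqrt{-1726} = i \sqrt{1726} \approx 41.545 i$)
$- \frac{3974}{\left(T{\left(36 \right)} - 1943\right) \left(227 - 2161\right)} + \frac{c}{4010} = - \frac{3974}{\left(36 - 1943\right) \left(227 - 2161\right)} + \frac{i \sqrt{1726}}{4010} = - \frac{3974}{\left(-1907\right) \left(-1934\right)} + i \sqrt{1726} \cdot \frac{1}{4010} = - \frac{3974}{3688138} + \frac{i \sqrt{1726}}{4010} = \left(-3974\right) \frac{1}{3688138} + \frac{i \sqrt{1726}}{4010} = - \frac{1987}{1844069} + \frac{i \sqrt{1726}}{4010}$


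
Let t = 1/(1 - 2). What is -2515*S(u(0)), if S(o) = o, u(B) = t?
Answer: 2515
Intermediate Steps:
t = -1 (t = 1/(-1) = -1)
u(B) = -1
-2515*S(u(0)) = -2515*(-1) = 2515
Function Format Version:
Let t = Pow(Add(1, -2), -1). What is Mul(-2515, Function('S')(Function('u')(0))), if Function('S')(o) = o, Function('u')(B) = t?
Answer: 2515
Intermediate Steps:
t = -1 (t = Pow(-1, -1) = -1)
Function('u')(B) = -1
Mul(-2515, Function('S')(Function('u')(0))) = Mul(-2515, -1) = 2515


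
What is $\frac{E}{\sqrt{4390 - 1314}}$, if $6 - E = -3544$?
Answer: $\frac{1775 \sqrt{769}}{769} \approx 64.008$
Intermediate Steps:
$E = 3550$ ($E = 6 - -3544 = 6 + 3544 = 3550$)
$\frac{E}{\sqrt{4390 - 1314}} = \frac{3550}{\sqrt{4390 - 1314}} = \frac{3550}{\sqrt{3076}} = \frac{3550}{2 \sqrt{769}} = 3550 \frac{\sqrt{769}}{1538} = \frac{1775 \sqrt{769}}{769}$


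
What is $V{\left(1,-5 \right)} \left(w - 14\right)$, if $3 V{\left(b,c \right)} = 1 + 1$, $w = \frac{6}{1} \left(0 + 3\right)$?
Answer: $\frac{8}{3} \approx 2.6667$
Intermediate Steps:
$w = 18$ ($w = 6 \cdot 1 \cdot 3 = 6 \cdot 3 = 18$)
$V{\left(b,c \right)} = \frac{2}{3}$ ($V{\left(b,c \right)} = \frac{1 + 1}{3} = \frac{1}{3} \cdot 2 = \frac{2}{3}$)
$V{\left(1,-5 \right)} \left(w - 14\right) = \frac{2 \left(18 - 14\right)}{3} = \frac{2}{3} \cdot 4 = \frac{8}{3}$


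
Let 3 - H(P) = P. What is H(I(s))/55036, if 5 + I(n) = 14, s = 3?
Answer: -3/27518 ≈ -0.00010902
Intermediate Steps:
I(n) = 9 (I(n) = -5 + 14 = 9)
H(P) = 3 - P
H(I(s))/55036 = (3 - 1*9)/55036 = (3 - 9)*(1/55036) = -6*1/55036 = -3/27518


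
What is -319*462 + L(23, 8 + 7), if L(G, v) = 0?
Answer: -147378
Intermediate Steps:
-319*462 + L(23, 8 + 7) = -319*462 + 0 = -147378 + 0 = -147378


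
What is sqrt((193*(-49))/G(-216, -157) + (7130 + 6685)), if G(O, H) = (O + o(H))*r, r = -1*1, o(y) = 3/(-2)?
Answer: sqrt(2605915785)/435 ≈ 117.35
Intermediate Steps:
o(y) = -3/2 (o(y) = 3*(-1/2) = -3/2)
r = -1
G(O, H) = 3/2 - O (G(O, H) = (O - 3/2)*(-1) = (-3/2 + O)*(-1) = 3/2 - O)
sqrt((193*(-49))/G(-216, -157) + (7130 + 6685)) = sqrt((193*(-49))/(3/2 - 1*(-216)) + (7130 + 6685)) = sqrt(-9457/(3/2 + 216) + 13815) = sqrt(-9457/435/2 + 13815) = sqrt(-9457*2/435 + 13815) = sqrt(-18914/435 + 13815) = sqrt(5990611/435) = sqrt(2605915785)/435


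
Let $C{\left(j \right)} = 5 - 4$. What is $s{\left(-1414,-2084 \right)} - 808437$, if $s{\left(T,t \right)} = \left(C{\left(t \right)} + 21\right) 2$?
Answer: $-808393$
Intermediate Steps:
$C{\left(j \right)} = 1$ ($C{\left(j \right)} = 5 - 4 = 1$)
$s{\left(T,t \right)} = 44$ ($s{\left(T,t \right)} = \left(1 + 21\right) 2 = 22 \cdot 2 = 44$)
$s{\left(-1414,-2084 \right)} - 808437 = 44 - 808437 = -808393$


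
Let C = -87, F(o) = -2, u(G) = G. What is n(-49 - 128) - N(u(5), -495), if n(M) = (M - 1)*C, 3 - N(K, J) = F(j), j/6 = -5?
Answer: 15481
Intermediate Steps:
j = -30 (j = 6*(-5) = -30)
N(K, J) = 5 (N(K, J) = 3 - 1*(-2) = 3 + 2 = 5)
n(M) = 87 - 87*M (n(M) = (M - 1)*(-87) = (-1 + M)*(-87) = 87 - 87*M)
n(-49 - 128) - N(u(5), -495) = (87 - 87*(-49 - 128)) - 1*5 = (87 - 87*(-177)) - 5 = (87 + 15399) - 5 = 15486 - 5 = 15481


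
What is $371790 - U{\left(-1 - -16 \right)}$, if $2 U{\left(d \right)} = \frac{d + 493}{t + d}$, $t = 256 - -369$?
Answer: $\frac{118972673}{320} \approx 3.7179 \cdot 10^{5}$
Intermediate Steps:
$t = 625$ ($t = 256 + 369 = 625$)
$U{\left(d \right)} = \frac{493 + d}{2 \left(625 + d\right)}$ ($U{\left(d \right)} = \frac{\left(d + 493\right) \frac{1}{625 + d}}{2} = \frac{\left(493 + d\right) \frac{1}{625 + d}}{2} = \frac{\frac{1}{625 + d} \left(493 + d\right)}{2} = \frac{493 + d}{2 \left(625 + d\right)}$)
$371790 - U{\left(-1 - -16 \right)} = 371790 - \frac{493 - -15}{2 \left(625 - -15\right)} = 371790 - \frac{493 + \left(-1 + 16\right)}{2 \left(625 + \left(-1 + 16\right)\right)} = 371790 - \frac{493 + 15}{2 \left(625 + 15\right)} = 371790 - \frac{1}{2} \cdot \frac{1}{640} \cdot 508 = 371790 - \frac{127}{320} = \frac{118972673}{320}$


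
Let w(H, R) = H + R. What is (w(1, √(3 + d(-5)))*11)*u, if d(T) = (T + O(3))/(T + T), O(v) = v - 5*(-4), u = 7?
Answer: 77 + 77*√30/5 ≈ 161.35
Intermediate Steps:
O(v) = 20 + v (O(v) = v + 20 = 20 + v)
d(T) = (23 + T)/(2*T) (d(T) = (T + (20 + 3))/(T + T) = (T + 23)/((2*T)) = (23 + T)*(1/(2*T)) = (23 + T)/(2*T))
(w(1, √(3 + d(-5)))*11)*u = ((1 + √(3 + (½)*(23 - 5)/(-5)))*11)*7 = ((1 + √(3 + (½)*(-⅕)*18))*11)*7 = ((1 + √(3 - 9/5))*11)*7 = ((1 + √(6/5))*11)*7 = ((1 + √30/5)*11)*7 = (11 + 11*√30/5)*7 = 77 + 77*√30/5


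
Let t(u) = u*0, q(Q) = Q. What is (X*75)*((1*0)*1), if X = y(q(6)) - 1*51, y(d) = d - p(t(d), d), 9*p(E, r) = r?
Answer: 0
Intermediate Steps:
t(u) = 0
p(E, r) = r/9
y(d) = 8*d/9 (y(d) = d - d/9 = 8*d/9)
X = -137/3 (X = (8/9)*6 - 1*51 = 16/3 - 51 = -137/3 ≈ -45.667)
(X*75)*((1*0)*1) = (-137/3*75)*((1*0)*1) = -0 = -3425*0 = 0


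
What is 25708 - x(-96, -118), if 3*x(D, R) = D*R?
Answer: 21932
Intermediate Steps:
x(D, R) = D*R/3 (x(D, R) = (D*R)/3 = D*R/3)
25708 - x(-96, -118) = 25708 - (-96)*(-118)/3 = 25708 - 1*3776 = 25708 - 3776 = 21932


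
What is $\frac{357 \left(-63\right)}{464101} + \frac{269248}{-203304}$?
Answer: $- \frac{16191347039}{11794198713} \approx -1.3728$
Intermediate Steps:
$\frac{357 \left(-63\right)}{464101} + \frac{269248}{-203304} = \left(-22491\right) \frac{1}{464101} + 269248 \left(- \frac{1}{203304}\right) = - \frac{22491}{464101} - \frac{33656}{25413} = - \frac{16191347039}{11794198713}$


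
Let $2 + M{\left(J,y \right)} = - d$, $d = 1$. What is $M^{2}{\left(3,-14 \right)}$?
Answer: $9$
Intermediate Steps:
$M{\left(J,y \right)} = -3$ ($M{\left(J,y \right)} = -2 - 1 = -3$)
$M^{2}{\left(3,-14 \right)} = \left(-3\right)^{2} = 9$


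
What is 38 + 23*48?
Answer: 1142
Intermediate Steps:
38 + 23*48 = 38 + 1104 = 1142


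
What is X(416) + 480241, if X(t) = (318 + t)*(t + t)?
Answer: 1090929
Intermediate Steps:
X(t) = 2*t*(318 + t) (X(t) = (318 + t)*(2*t) = 2*t*(318 + t))
X(416) + 480241 = 2*416*(318 + 416) + 480241 = 2*416*734 + 480241 = 610688 + 480241 = 1090929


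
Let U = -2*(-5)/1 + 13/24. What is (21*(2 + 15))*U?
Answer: 30107/8 ≈ 3763.4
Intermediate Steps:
U = 253/24 (U = 10*1 + 13*(1/24) = 10 + 13/24 = 253/24 ≈ 10.542)
(21*(2 + 15))*U = (21*(2 + 15))*(253/24) = (21*17)*(253/24) = 357*(253/24) = 30107/8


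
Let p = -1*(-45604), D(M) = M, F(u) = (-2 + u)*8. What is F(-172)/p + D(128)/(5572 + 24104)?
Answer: -2216980/84584019 ≈ -0.026210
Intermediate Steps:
F(u) = -16 + 8*u
p = 45604
F(-172)/p + D(128)/(5572 + 24104) = (-16 + 8*(-172))/45604 + 128/(5572 + 24104) = (-16 - 1376)*(1/45604) + 128/29676 = -1392*1/45604 + 128*(1/29676) = -348/11401 + 32/7419 = -2216980/84584019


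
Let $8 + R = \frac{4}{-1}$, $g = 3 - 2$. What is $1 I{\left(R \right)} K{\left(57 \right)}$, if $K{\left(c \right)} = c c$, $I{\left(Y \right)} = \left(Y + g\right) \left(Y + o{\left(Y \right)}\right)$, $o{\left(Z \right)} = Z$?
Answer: $857736$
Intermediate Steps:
$g = 1$
$R = -12$ ($R = -8 + \frac{4}{-1} = -8 + 4 \left(-1\right) = -8 - 4 = -12$)
$I{\left(Y \right)} = 2 Y \left(1 + Y\right)$ ($I{\left(Y \right)} = \left(Y + 1\right) \left(Y + Y\right) = \left(1 + Y\right) 2 Y = 2 Y \left(1 + Y\right)$)
$K{\left(c \right)} = c^{2}$
$1 I{\left(R \right)} K{\left(57 \right)} = 1 \cdot 2 \left(-12\right) \left(1 - 12\right) 57^{2} = 1 \cdot 2 \left(-12\right) \left(-11\right) 3249 = 1 \cdot 264 \cdot 3249 = 264 \cdot 3249 = 857736$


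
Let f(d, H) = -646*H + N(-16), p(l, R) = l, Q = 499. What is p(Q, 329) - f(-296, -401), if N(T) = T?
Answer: -258531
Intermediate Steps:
f(d, H) = -16 - 646*H (f(d, H) = -646*H - 16 = -16 - 646*H)
p(Q, 329) - f(-296, -401) = 499 - (-16 - 646*(-401)) = 499 - (-16 + 259046) = 499 - 1*259030 = 499 - 259030 = -258531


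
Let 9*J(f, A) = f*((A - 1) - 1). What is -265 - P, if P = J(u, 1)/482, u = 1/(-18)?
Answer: -20692261/78084 ≈ -265.00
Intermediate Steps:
u = -1/18 ≈ -0.055556
J(f, A) = f*(-2 + A)/9 (J(f, A) = (f*((A - 1) - 1))/9 = (f*((-1 + A) - 1))/9 = (f*(-2 + A))/9 = f*(-2 + A)/9)
P = 1/78084 (P = ((1/9)*(-1/18)*(-2 + 1))/482 = ((1/9)*(-1/18)*(-1))*(1/482) = (1/162)*(1/482) = 1/78084 ≈ 1.2807e-5)
-265 - P = -265 - 1*1/78084 = -265 - 1/78084 = -20692261/78084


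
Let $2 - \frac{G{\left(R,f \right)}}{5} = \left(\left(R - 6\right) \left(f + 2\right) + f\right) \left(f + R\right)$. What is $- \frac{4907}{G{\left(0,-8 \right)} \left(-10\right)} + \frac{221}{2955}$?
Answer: $\frac{3399497}{6678300} \approx 0.50904$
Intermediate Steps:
$G{\left(R,f \right)} = 10 - 5 \left(R + f\right) \left(f + \left(-6 + R\right) \left(2 + f\right)\right)$ ($G{\left(R,f \right)} = 10 - 5 \left(\left(R - 6\right) \left(f + 2\right) + f\right) \left(f + R\right) = 10 - 5 \left(\left(-6 + R\right) \left(2 + f\right) + f\right) \left(R + f\right) = 10 - 5 \left(f + \left(-6 + R\right) \left(2 + f\right)\right) \left(R + f\right) = 10 - 5 \left(R + f\right) \left(f + \left(-6 + R\right) \left(2 + f\right)\right)$)
$- \frac{4907}{G{\left(0,-8 \right)} \left(-10\right)} + \frac{221}{2955} = - \frac{4907}{\left(10 - 10 \cdot 0^{2} + 25 \left(-8\right)^{2} + 60 \cdot 0 + 60 \left(-8\right) - 0 \left(-8\right)^{2} - - 40 \cdot 0^{2} + 15 \cdot 0 \left(-8\right)\right) \left(-10\right)} + \frac{221}{2955} = - \frac{4907}{\left(10 - 0 + 25 \cdot 64 + 0 - 480 - 0 \cdot 64 - \left(-40\right) 0 + 0\right) \left(-10\right)} + 221 \cdot \frac{1}{2955} = - \frac{4907}{\left(10 + 0 + 1600 + 0 - 480 + 0 + 0 + 0\right) \left(-10\right)} + \frac{221}{2955} = - \frac{4907}{1130 \left(-10\right)} + \frac{221}{2955} = - \frac{4907}{-11300} + \frac{221}{2955} = \left(-4907\right) \left(- \frac{1}{11300}\right) + \frac{221}{2955} = \frac{4907}{11300} + \frac{221}{2955} = \frac{3399497}{6678300}$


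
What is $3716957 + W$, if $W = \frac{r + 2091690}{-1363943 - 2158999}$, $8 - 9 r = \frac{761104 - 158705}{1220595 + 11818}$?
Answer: $\frac{2305426025789669501}{620245645578} \approx 3.717 \cdot 10^{6}$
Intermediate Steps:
$r = \frac{146935}{176059}$ ($r = \frac{8}{9} - \frac{\left(761104 - 158705\right) \frac{1}{1220595 + 11818}}{9} = \frac{8}{9} - \frac{602399 \cdot \frac{1}{1232413}}{9} = \frac{8}{9} - \frac{86057}{1584531} = \frac{146935}{176059} \approx 0.83458$)
$W = - \frac{368260996645}{620245645578}$ ($W = \frac{\frac{146935}{176059} + 2091690}{-1363943 - 2158999} = \frac{368260996645}{176059 \left(-3522942\right)} = \frac{368260996645}{176059} \left(- \frac{1}{3522942}\right) = - \frac{368260996645}{620245645578} \approx -0.59373$)
$3716957 + W = 3716957 - \frac{368260996645}{620245645578} = \frac{2305426025789669501}{620245645578}$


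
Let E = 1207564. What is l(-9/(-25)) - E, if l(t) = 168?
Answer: -1207396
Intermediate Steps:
l(-9/(-25)) - E = 168 - 1*1207564 = 168 - 1207564 = -1207396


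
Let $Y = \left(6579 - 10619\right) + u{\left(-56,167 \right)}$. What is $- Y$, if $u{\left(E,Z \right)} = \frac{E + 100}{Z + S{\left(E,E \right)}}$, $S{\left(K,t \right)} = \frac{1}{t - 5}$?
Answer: $\frac{1870398}{463} \approx 4039.7$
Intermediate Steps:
$S{\left(K,t \right)} = \frac{1}{-5 + t}$
$u{\left(E,Z \right)} = \frac{100 + E}{Z + \frac{1}{-5 + E}}$ ($u{\left(E,Z \right)} = \frac{E + 100}{Z + \frac{1}{-5 + E}} = \frac{100 + E}{Z + \frac{1}{-5 + E}}$)
$Y = - \frac{1870398}{463}$ ($Y = \left(6579 - 10619\right) + \frac{\left(-5 - 56\right) \left(100 - 56\right)}{1 + 167 \left(-5 - 56\right)} = -4040 + \frac{1}{1 + 167 \left(-61\right)} \left(-61\right) 44 = -4040 + \frac{1}{1 - 10187} \left(-61\right) 44 = -4040 + \frac{1}{-10186} \left(-61\right) 44 = -4040 - \left(- \frac{61}{10186}\right) 44 = -4040 + \frac{122}{463} = - \frac{1870398}{463} \approx -4039.7$)
$- Y = \left(-1\right) \left(- \frac{1870398}{463}\right) = \frac{1870398}{463}$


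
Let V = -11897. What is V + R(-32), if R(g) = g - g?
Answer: -11897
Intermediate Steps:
R(g) = 0
V + R(-32) = -11897 + 0 = -11897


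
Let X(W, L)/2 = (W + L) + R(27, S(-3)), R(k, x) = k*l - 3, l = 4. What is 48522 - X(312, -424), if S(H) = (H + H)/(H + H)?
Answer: 48536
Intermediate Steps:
S(H) = 1 (S(H) = (2*H)/((2*H)) = (2*H)*(1/(2*H)) = 1)
R(k, x) = -3 + 4*k (R(k, x) = k*4 - 3 = 4*k - 3 = -3 + 4*k)
X(W, L) = 210 + 2*L + 2*W (X(W, L) = 2*((W + L) + (-3 + 4*27)) = 2*((L + W) + (-3 + 108)) = 2*((L + W) + 105) = 2*(105 + L + W) = 210 + 2*L + 2*W)
48522 - X(312, -424) = 48522 - (210 + 2*(-424) + 2*312) = 48522 - (210 - 848 + 624) = 48522 - 1*(-14) = 48522 + 14 = 48536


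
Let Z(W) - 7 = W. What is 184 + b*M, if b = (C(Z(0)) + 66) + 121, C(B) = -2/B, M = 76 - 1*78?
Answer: -1326/7 ≈ -189.43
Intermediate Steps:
Z(W) = 7 + W
M = -2 (M = 76 - 78 = -2)
b = 1307/7 (b = (-2/(7 + 0) + 66) + 121 = (-2/7 + 66) + 121 = 460/7 + 121 = 1307/7 ≈ 186.71)
184 + b*M = 184 + (1307/7)*(-2) = 184 - 2614/7 = -1326/7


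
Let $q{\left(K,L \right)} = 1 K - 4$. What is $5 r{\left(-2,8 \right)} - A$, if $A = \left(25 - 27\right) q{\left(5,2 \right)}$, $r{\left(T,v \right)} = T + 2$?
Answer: $2$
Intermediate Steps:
$r{\left(T,v \right)} = 2 + T$
$q{\left(K,L \right)} = -4 + K$ ($q{\left(K,L \right)} = K - 4 = -4 + K$)
$A = -2$ ($A = \left(25 - 27\right) \left(-4 + 5\right) = \left(-2\right) 1 = -2$)
$5 r{\left(-2,8 \right)} - A = 5 \left(2 - 2\right) - -2 = 5 \cdot 0 + 2 = 0 + 2 = 2$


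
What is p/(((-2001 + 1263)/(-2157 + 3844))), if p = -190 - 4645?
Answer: 8156645/738 ≈ 11052.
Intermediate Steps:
p = -4835
p/(((-2001 + 1263)/(-2157 + 3844))) = -4835*(-2157 + 3844)/(-2001 + 1263) = -4835/((-738/1687)) = -4835/((-738*1/1687)) = -4835/(-738/1687) = -4835*(-1687/738) = 8156645/738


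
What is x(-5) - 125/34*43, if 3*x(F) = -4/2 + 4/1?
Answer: -16057/102 ≈ -157.42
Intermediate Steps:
x(F) = ⅔ (x(F) = (-4/2 + 4/1)/3 = (-4*½ + 4*1)/3 = (-2 + 4)/3 = (⅓)*2 = ⅔)
x(-5) - 125/34*43 = ⅔ - 125/34*43 = ⅔ - 5375/34 = -16057/102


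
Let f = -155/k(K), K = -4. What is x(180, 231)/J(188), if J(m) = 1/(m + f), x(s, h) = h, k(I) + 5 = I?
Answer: 142219/3 ≈ 47406.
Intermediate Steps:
k(I) = -5 + I
f = 155/9 (f = -155/(-5 - 4) = -155/(-9) = -155*(-⅑) = 155/9 ≈ 17.222)
J(m) = 1/(155/9 + m) (J(m) = 1/(m + 155/9) = 1/(155/9 + m))
x(180, 231)/J(188) = 231/((9/(155 + 9*188))) = 231/((9/(155 + 1692))) = 231/((9/1847)) = 231/((9*(1/1847))) = 231/(9/1847) = 231*(1847/9) = 142219/3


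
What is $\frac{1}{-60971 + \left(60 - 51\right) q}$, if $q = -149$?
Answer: $- \frac{1}{62312} \approx -1.6048 \cdot 10^{-5}$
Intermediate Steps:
$\frac{1}{-60971 + \left(60 - 51\right) q} = \frac{1}{-60971 + \left(60 - 51\right) \left(-149\right)} = \frac{1}{-60971 + 9 \left(-149\right)} = \frac{1}{-60971 - 1341} = \frac{1}{-62312} = - \frac{1}{62312}$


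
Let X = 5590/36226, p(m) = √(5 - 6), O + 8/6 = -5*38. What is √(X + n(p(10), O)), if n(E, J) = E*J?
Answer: √(455632515 - 564955084218*I)/54339 ≈ 9.7849 - 9.777*I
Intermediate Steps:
O = -574/3 (O = -4/3 - 5*38 = -4/3 - 190 = -574/3 ≈ -191.33)
p(m) = I (p(m) = √(-1) = I)
X = 2795/18113 (X = 5590*(1/36226) = 2795/18113 ≈ 0.15431)
√(X + n(p(10), O)) = √(2795/18113 + I*(-574/3)) = √(2795/18113 - 574*I/3)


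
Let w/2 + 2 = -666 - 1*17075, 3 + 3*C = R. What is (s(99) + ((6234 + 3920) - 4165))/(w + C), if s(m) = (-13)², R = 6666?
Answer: -6158/33265 ≈ -0.18512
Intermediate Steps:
C = 2221 (C = -1 + (⅓)*6666 = -1 + 2222 = 2221)
s(m) = 169
w = -35486 (w = -4 + 2*(-666 - 1*17075) = -4 + 2*(-666 - 17075) = -4 + 2*(-17741) = -4 - 35482 = -35486)
(s(99) + ((6234 + 3920) - 4165))/(w + C) = (169 + ((6234 + 3920) - 4165))/(-35486 + 2221) = (169 + (10154 - 4165))/(-33265) = (169 + 5989)*(-1/33265) = 6158*(-1/33265) = -6158/33265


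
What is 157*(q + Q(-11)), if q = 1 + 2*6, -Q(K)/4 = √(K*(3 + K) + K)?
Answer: 2041 - 628*√77 ≈ -3469.7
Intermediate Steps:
Q(K) = -4*√(K + K*(3 + K)) (Q(K) = -4*√(K*(3 + K) + K) = -4*√(K + K*(3 + K)))
q = 13 (q = 1 + 12 = 13)
157*(q + Q(-11)) = 157*(13 - 4*√77) = 2041 - 628*√77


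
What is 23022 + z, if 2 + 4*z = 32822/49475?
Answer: 1138996918/49475 ≈ 23022.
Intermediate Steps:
z = -16532/49475 (z = -½ + (32822/49475)/4 = -½ + (32822*(1/49475))/4 = -½ + (¼)*(32822/49475) = -½ + 16411/98950 = -16532/49475 ≈ -0.33415)
23022 + z = 23022 - 16532/49475 = 1138996918/49475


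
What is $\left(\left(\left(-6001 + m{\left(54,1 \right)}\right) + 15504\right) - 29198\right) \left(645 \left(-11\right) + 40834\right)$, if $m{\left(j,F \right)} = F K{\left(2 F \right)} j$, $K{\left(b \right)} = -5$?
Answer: $-673599135$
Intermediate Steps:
$m{\left(j,F \right)} = - 5 F j$ ($m{\left(j,F \right)} = F \left(-5\right) j = - 5 F j$)
$\left(\left(\left(-6001 + m{\left(54,1 \right)}\right) + 15504\right) - 29198\right) \left(645 \left(-11\right) + 40834\right) = \left(\left(\left(-6001 - 5 \cdot 54\right) + 15504\right) - 29198\right) \left(645 \left(-11\right) + 40834\right) = \left(\left(\left(-6001 - 270\right) + 15504\right) - 29198\right) \left(-7095 + 40834\right) = \left(\left(-6271 + 15504\right) - 29198\right) 33739 = \left(9233 - 29198\right) 33739 = \left(-19965\right) 33739 = -673599135$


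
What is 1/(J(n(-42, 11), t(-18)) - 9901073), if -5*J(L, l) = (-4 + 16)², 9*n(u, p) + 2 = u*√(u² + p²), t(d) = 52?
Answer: -5/49505509 ≈ -1.0100e-7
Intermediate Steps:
n(u, p) = -2/9 + u*√(p² + u²)/9 (n(u, p) = -2/9 + (u*√(u² + p²))/9 = -2/9 + (u*√(p² + u²))/9 = -2/9 + u*√(p² + u²)/9)
J(L, l) = -144/5 (J(L, l) = -(-4 + 16)²/5 = -⅕*12² = -⅕*144 = -144/5)
1/(J(n(-42, 11), t(-18)) - 9901073) = 1/(-144/5 - 9901073) = 1/(-49505509/5) = -5/49505509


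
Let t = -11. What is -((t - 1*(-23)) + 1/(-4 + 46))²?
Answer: -255025/1764 ≈ -144.57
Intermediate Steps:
-((t - 1*(-23)) + 1/(-4 + 46))² = -((-11 - 1*(-23)) + 1/(-4 + 46))² = -((-11 + 23) + 1/42)² = -(12 + 1/42)² = -(505/42)² = -1*255025/1764 = -255025/1764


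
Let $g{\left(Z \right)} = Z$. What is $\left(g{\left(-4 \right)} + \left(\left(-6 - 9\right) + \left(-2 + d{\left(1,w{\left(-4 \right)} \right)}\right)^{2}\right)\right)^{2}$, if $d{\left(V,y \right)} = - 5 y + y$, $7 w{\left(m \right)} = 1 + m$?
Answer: $\frac{859329}{2401} \approx 357.9$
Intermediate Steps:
$w{\left(m \right)} = \frac{1}{7} + \frac{m}{7}$ ($w{\left(m \right)} = \frac{1 + m}{7} = \frac{1}{7} + \frac{m}{7}$)
$d{\left(V,y \right)} = - 4 y$
$\left(g{\left(-4 \right)} + \left(\left(-6 - 9\right) + \left(-2 + d{\left(1,w{\left(-4 \right)} \right)}\right)^{2}\right)\right)^{2} = \left(-4 + \left(\left(-6 - 9\right) + \left(-2 - 4 \left(\frac{1}{7} + \frac{1}{7} \left(-4\right)\right)\right)^{2}\right)\right)^{2} = \left(-4 - \left(15 - \left(-2 - 4 \left(\frac{1}{7} - \frac{4}{7}\right)\right)^{2}\right)\right)^{2} = \left(-4 - \left(15 - \left(-2 - - \frac{12}{7}\right)^{2}\right)\right)^{2} = \left(-4 - \left(15 - \left(-2 + \frac{12}{7}\right)^{2}\right)\right)^{2} = \left(-4 - \left(15 - \left(- \frac{2}{7}\right)^{2}\right)\right)^{2} = \left(-4 + \left(-15 + \frac{4}{49}\right)\right)^{2} = \left(-4 - \frac{731}{49}\right)^{2} = \left(- \frac{927}{49}\right)^{2} = \frac{859329}{2401}$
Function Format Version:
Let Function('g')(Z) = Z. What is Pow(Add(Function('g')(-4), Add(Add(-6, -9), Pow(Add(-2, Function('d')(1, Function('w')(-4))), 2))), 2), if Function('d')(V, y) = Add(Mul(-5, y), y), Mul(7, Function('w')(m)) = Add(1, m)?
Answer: Rational(859329, 2401) ≈ 357.90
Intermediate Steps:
Function('w')(m) = Add(Rational(1, 7), Mul(Rational(1, 7), m)) (Function('w')(m) = Mul(Rational(1, 7), Add(1, m)) = Add(Rational(1, 7), Mul(Rational(1, 7), m)))
Function('d')(V, y) = Mul(-4, y)
Pow(Add(Function('g')(-4), Add(Add(-6, -9), Pow(Add(-2, Function('d')(1, Function('w')(-4))), 2))), 2) = Pow(Add(-4, Add(Add(-6, -9), Pow(Add(-2, Mul(-4, Add(Rational(1, 7), Mul(Rational(1, 7), -4)))), 2))), 2) = Pow(Add(-4, Add(-15, Pow(Add(-2, Mul(-4, Add(Rational(1, 7), Rational(-4, 7)))), 2))), 2) = Pow(Add(-4, Add(-15, Pow(Add(-2, Mul(-4, Rational(-3, 7))), 2))), 2) = Pow(Add(-4, Add(-15, Pow(Add(-2, Rational(12, 7)), 2))), 2) = Pow(Add(-4, Add(-15, Pow(Rational(-2, 7), 2))), 2) = Pow(Add(-4, Add(-15, Rational(4, 49))), 2) = Pow(Add(-4, Rational(-731, 49)), 2) = Pow(Rational(-927, 49), 2) = Rational(859329, 2401)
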